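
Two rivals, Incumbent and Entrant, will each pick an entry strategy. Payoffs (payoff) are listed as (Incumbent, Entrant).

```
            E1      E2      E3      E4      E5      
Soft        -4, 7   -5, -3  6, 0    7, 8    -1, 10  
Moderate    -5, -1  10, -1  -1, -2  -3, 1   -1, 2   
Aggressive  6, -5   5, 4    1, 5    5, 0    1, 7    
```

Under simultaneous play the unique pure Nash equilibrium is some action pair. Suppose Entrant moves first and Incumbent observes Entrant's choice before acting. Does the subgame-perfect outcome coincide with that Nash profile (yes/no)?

Incumbent best-responds to each possible Entrant move:
- E1: BR = Aggressive, leader payoff -5.
- E2: BR = Moderate, leader payoff -1.
- E3: BR = Soft, leader payoff 0.
- E4: BR = Soft, leader payoff 8.
- E5: BR = Aggressive, leader payoff 7.
Maximizing over -5, -1, 0, 8, 7, Entrant chooses E4. Subgame-perfect outcome: (Soft, E4) with payoffs (7, 8).
For the simultaneous game, intersect best replies.
Incumbent's best replies: E1→Aggressive; E2→Moderate; E3→Soft; E4→Soft; E5→Aggressive.
Entrant's best replies: Soft→E5; Moderate→E5; Aggressive→E5.
Only (Aggressive, E5) has each player best-responding; Nash payoffs (1, 7).
Sequential outcome (Soft, E4) differs from the Nash profile (Aggressive, E5).

no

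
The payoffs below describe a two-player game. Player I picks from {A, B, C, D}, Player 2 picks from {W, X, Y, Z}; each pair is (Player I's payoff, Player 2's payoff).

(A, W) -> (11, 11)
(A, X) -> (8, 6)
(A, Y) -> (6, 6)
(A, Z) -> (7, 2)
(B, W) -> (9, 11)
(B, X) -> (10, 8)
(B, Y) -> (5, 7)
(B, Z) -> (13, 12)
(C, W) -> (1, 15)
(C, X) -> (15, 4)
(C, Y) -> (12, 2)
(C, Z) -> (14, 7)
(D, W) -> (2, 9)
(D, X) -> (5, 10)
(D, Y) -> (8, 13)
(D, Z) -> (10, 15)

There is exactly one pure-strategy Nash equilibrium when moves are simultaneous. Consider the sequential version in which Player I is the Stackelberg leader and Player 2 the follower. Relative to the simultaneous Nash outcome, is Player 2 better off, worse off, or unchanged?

Solve by backward induction (Player I leads).
- A → Player 2 plays W (best of 11, 6, 6, 2); Player I gets 11.
- B → Player 2 plays Z (best of 11, 8, 7, 12); Player I gets 13.
- C → Player 2 plays W (best of 15, 4, 2, 7); Player I gets 1.
- D → Player 2 plays Z (best of 9, 10, 13, 15); Player I gets 10.
Maximizing over 11, 13, 1, 10, Player I chooses B. Subgame-perfect outcome: (B, Z) with payoffs (13, 12).
Under simultaneous play:
Player I's best replies: W→A; X→C; Y→C; Z→C.
Player 2's best replies: A→W; B→Z; C→W; D→Z.
Only (A, W) has each player best-responding; Nash payoffs (11, 11).
Player 2 earns 12 sequentially versus 11 at the Nash outcome: better off.

better off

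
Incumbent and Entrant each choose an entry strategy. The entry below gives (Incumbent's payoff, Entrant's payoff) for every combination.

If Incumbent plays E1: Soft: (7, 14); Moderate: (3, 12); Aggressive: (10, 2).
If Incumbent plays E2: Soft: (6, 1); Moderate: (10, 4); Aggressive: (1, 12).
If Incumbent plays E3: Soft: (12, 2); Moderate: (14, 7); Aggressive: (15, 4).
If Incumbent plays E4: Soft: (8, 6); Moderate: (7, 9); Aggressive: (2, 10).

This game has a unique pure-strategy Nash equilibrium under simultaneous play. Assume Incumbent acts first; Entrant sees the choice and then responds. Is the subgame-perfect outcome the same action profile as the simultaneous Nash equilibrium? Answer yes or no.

Work backward from Entrant's decision.
- E1: Entrant compares 14, 12, 2 and picks Soft; Incumbent would get 7.
- E2: Entrant compares 1, 4, 12 and picks Aggressive; Incumbent would get 1.
- E3: Entrant compares 2, 7, 4 and picks Moderate; Incumbent would get 14.
- E4: Entrant compares 6, 9, 10 and picks Aggressive; Incumbent would get 2.
Maximizing over 7, 1, 14, 2, Incumbent chooses E3. Subgame-perfect outcome: (E3, Moderate) with payoffs (14, 7).
For the simultaneous game, intersect best replies.
Incumbent's best replies: Soft→E3; Moderate→E3; Aggressive→E3.
Entrant's best replies: E1→Soft; E2→Aggressive; E3→Moderate; E4→Aggressive.
The unique mutual best reply is (E3, Moderate), giving (14, 7).
Sequential outcome (E3, Moderate) coincides with the Nash profile (E3, Moderate).

yes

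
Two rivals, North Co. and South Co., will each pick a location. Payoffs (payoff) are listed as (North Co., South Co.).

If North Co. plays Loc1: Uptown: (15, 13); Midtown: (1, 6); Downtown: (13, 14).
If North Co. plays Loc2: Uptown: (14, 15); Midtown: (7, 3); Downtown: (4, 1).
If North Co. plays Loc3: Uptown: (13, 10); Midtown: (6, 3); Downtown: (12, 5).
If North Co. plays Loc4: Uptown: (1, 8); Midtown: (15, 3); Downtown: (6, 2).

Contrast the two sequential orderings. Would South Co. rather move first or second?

If North Co. leads: South Co.'s best replies are Loc1→Downtown, Loc2→Uptown, Loc3→Uptown, Loc4→Uptown; North Co.'s induced payoffs 13, 14, 13, 1; outcome (Loc2, Uptown), payoffs (14, 15).
If South Co. leads: North Co.'s best replies are Uptown→Loc1, Midtown→Loc4, Downtown→Loc1; South Co.'s induced payoffs 13, 3, 14; outcome (Loc1, Downtown), payoffs (13, 14).
South Co. gets 14 moving first and 15 moving second, so South Co. prefers to move second.

second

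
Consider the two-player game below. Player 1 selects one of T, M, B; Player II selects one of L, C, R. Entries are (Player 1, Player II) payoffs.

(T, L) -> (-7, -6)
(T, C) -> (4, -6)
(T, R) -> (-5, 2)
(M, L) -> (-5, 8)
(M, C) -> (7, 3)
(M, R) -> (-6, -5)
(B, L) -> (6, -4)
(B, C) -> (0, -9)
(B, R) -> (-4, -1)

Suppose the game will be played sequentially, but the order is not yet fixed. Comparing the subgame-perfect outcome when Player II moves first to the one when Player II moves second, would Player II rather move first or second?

first

If Player 1 leads: Player II's best replies are T→R, M→L, B→R; Player 1's induced payoffs -5, -5, -4; outcome (B, R), payoffs (-4, -1).
If Player II leads: Player 1's best replies are L→B, C→M, R→B; Player II's induced payoffs -4, 3, -1; outcome (M, C), payoffs (7, 3).
Player II gets 3 moving first and -1 moving second, so Player II prefers to move first.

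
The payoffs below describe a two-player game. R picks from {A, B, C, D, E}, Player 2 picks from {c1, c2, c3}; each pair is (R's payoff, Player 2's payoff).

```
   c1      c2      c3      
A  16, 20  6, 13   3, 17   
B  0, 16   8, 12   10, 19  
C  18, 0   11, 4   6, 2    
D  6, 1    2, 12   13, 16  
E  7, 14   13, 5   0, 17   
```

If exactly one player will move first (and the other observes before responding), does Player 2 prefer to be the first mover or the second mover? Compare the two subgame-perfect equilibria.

If R leads: Player 2's best replies are A→c1, B→c3, C→c2, D→c3, E→c3; R's induced payoffs 16, 10, 11, 13, 0; outcome (A, c1), payoffs (16, 20).
If Player 2 leads: R's best replies are c1→C, c2→E, c3→D; Player 2's induced payoffs 0, 5, 16; outcome (D, c3), payoffs (13, 16).
Player 2 gets 16 moving first and 20 moving second, so Player 2 prefers to move second.

second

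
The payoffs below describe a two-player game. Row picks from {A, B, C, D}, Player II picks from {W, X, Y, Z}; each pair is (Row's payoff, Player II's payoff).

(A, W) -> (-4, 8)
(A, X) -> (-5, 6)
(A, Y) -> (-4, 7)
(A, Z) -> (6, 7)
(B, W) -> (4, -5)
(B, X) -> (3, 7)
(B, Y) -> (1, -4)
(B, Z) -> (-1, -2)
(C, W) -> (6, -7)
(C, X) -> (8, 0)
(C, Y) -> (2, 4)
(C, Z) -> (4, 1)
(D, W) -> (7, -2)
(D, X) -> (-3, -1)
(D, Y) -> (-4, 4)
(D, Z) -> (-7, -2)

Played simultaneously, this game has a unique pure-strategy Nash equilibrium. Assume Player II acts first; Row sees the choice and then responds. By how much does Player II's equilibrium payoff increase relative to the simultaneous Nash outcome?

Row best-responds to each possible Player II move:
- W → Row plays D (best of -4, 4, 6, 7); Player II gets -2.
- X → Row plays C (best of -5, 3, 8, -3); Player II gets 0.
- Y → Row plays C (best of -4, 1, 2, -4); Player II gets 4.
- Z → Row plays A (best of 6, -1, 4, -7); Player II gets 7.
Player II's induced payoffs are -2, 0, 4, 7, so Player II commits to Z. Subgame-perfect outcome: (A, Z) with payoffs (6, 7).
Now find the simultaneous Nash equilibrium.
Row's best replies: W→D; X→C; Y→C; Z→A.
Player II's best replies: A→W; B→X; C→Y; D→Y.
The unique mutual best reply is (C, Y), giving (2, 4).
Player II's commitment gain: 7 − 4 = 3.

3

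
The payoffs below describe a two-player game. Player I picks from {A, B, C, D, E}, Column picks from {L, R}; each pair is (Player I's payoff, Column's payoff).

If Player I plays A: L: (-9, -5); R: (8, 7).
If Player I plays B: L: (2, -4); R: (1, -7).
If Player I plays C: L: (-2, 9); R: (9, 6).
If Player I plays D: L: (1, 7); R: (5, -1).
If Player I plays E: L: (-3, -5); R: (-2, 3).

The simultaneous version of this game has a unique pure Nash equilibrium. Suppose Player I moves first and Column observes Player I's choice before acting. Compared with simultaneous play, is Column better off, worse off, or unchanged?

better off

Solve by backward induction (Player I leads).
- A → Column plays R (best of -5, 7); Player I gets 8.
- B → Column plays L (best of -4, -7); Player I gets 2.
- C → Column plays L (best of 9, 6); Player I gets -2.
- D → Column plays L (best of 7, -1); Player I gets 1.
- E → Column plays R (best of -5, 3); Player I gets -2.
Maximizing over 8, 2, -2, 1, -2, Player I chooses A. Subgame-perfect outcome: (A, R) with payoffs (8, 7).
For the simultaneous game, intersect best replies.
Player I's best replies: L→B; R→C.
Column's best replies: A→R; B→L; C→L; D→L; E→R.
The unique mutual best reply is (B, L), giving (2, -4).
Column earns 7 sequentially versus -4 at the Nash outcome: better off.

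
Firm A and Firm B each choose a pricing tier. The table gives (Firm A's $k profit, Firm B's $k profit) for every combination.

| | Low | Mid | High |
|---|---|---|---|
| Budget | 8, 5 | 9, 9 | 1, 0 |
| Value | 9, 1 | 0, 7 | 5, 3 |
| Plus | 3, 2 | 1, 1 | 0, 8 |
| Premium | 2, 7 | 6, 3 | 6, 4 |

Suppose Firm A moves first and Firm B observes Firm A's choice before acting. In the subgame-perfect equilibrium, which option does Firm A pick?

Solve by backward induction (Firm A leads).
- Budget: BR = Mid, leader payoff 9.
- Value: BR = Mid, leader payoff 0.
- Plus: BR = High, leader payoff 0.
- Premium: BR = Low, leader payoff 2.
Among 9, 0, 0, 2, the best is 9 at Budget. Subgame-perfect outcome: (Budget, Mid) with payoffs (9, 9).

Budget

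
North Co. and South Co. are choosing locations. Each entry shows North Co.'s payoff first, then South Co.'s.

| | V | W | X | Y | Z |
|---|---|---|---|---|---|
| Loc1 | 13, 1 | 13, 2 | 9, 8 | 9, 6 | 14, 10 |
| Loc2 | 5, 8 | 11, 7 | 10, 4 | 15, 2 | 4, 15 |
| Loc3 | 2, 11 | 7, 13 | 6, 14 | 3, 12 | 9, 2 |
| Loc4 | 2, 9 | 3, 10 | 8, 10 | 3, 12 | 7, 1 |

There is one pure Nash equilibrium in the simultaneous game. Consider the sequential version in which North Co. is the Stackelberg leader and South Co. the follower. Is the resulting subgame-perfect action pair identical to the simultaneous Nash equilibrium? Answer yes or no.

Work backward from South Co.'s decision.
- Loc1 → South Co. plays Z (best of 1, 2, 8, 6, 10); North Co. gets 14.
- Loc2 → South Co. plays Z (best of 8, 7, 4, 2, 15); North Co. gets 4.
- Loc3 → South Co. plays X (best of 11, 13, 14, 12, 2); North Co. gets 6.
- Loc4 → South Co. plays Y (best of 9, 10, 10, 12, 1); North Co. gets 3.
Maximizing over 14, 4, 6, 3, North Co. chooses Loc1. Subgame-perfect outcome: (Loc1, Z) with payoffs (14, 10).
For the simultaneous game, intersect best replies.
North Co.'s best replies: V→Loc1; W→Loc1; X→Loc2; Y→Loc2; Z→Loc1.
South Co.'s best replies: Loc1→Z; Loc2→Z; Loc3→X; Loc4→Y.
The unique mutual best reply is (Loc1, Z), giving (14, 10).
Sequential outcome (Loc1, Z) coincides with the Nash profile (Loc1, Z).

yes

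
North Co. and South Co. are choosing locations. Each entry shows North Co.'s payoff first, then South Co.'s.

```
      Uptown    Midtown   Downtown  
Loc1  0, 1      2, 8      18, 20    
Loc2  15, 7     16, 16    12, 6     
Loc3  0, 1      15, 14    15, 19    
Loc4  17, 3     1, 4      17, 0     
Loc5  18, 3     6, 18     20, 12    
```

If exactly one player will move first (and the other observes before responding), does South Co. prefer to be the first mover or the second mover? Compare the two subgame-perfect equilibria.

If North Co. leads: South Co.'s best replies are Loc1→Downtown, Loc2→Midtown, Loc3→Downtown, Loc4→Midtown, Loc5→Midtown; North Co.'s induced payoffs 18, 16, 15, 1, 6; outcome (Loc1, Downtown), payoffs (18, 20).
If South Co. leads: North Co.'s best replies are Uptown→Loc5, Midtown→Loc2, Downtown→Loc5; South Co.'s induced payoffs 3, 16, 12; outcome (Loc2, Midtown), payoffs (16, 16).
South Co. gets 16 moving first and 20 moving second, so South Co. prefers to move second.

second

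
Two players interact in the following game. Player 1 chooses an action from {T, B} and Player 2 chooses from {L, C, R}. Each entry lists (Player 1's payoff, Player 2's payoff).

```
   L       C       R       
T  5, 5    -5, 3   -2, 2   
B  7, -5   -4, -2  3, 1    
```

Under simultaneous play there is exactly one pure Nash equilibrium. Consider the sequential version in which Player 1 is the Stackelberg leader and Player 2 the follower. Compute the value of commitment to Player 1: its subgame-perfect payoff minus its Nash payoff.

2

Player 2 best-responds to each possible Player 1 move:
- T: Player 2 compares 5, 3, 2 and picks L; Player 1 would get 5.
- B: Player 2 compares -5, -2, 1 and picks R; Player 1 would get 3.
Maximizing over 5, 3, Player 1 chooses T. Subgame-perfect outcome: (T, L) with payoffs (5, 5).
Now find the simultaneous Nash equilibrium.
Player 1's best replies: L→B; C→B; R→B.
Player 2's best replies: T→L; B→R.
The unique mutual best reply is (B, R), giving (3, 1).
Player 1's commitment gain: 5 − 3 = 2.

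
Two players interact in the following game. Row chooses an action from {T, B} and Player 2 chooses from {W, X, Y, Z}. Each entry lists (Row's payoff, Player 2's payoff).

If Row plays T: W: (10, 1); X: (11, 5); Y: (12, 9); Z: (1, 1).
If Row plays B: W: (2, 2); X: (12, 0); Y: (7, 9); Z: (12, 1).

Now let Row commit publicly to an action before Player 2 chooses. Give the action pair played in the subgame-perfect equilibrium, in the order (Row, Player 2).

Work backward from Player 2's decision.
- T: Player 2 compares 1, 5, 9, 1 and picks Y; Row would get 12.
- B: Player 2 compares 2, 0, 9, 1 and picks Y; Row would get 7.
Among 12, 7, the best is 12 at T. Subgame-perfect outcome: (T, Y) with payoffs (12, 9).

(T, Y)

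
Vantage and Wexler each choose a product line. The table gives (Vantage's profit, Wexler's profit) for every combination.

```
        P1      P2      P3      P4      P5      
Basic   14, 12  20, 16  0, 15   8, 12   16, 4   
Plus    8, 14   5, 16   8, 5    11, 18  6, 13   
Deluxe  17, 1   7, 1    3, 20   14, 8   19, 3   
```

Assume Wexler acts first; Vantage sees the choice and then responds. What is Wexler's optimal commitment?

Solve by backward induction (Wexler leads).
- P1 → Vantage plays Deluxe (best of 14, 8, 17); Wexler gets 1.
- P2 → Vantage plays Basic (best of 20, 5, 7); Wexler gets 16.
- P3 → Vantage plays Plus (best of 0, 8, 3); Wexler gets 5.
- P4 → Vantage plays Deluxe (best of 8, 11, 14); Wexler gets 8.
- P5 → Vantage plays Deluxe (best of 16, 6, 19); Wexler gets 3.
Maximizing over 1, 16, 5, 8, 3, Wexler chooses P2. Subgame-perfect outcome: (Basic, P2) with payoffs (20, 16).

P2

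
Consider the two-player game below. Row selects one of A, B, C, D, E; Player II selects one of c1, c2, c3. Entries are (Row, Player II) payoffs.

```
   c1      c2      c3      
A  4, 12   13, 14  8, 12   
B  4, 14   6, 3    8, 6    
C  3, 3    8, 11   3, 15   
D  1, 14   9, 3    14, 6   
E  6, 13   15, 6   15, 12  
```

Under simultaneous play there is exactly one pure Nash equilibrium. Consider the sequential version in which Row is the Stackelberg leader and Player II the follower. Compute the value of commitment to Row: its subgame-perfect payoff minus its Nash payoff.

Solve by backward induction (Row leads).
- A → Player II plays c2 (best of 12, 14, 12); Row gets 13.
- B → Player II plays c1 (best of 14, 3, 6); Row gets 4.
- C → Player II plays c3 (best of 3, 11, 15); Row gets 3.
- D → Player II plays c1 (best of 14, 3, 6); Row gets 1.
- E → Player II plays c1 (best of 13, 6, 12); Row gets 6.
Maximizing over 13, 4, 3, 1, 6, Row chooses A. Subgame-perfect outcome: (A, c2) with payoffs (13, 14).
For the simultaneous game, intersect best replies.
Row's best replies: c1→E; c2→E; c3→E.
Player II's best replies: A→c2; B→c1; C→c3; D→c1; E→c1.
The unique mutual best reply is (E, c1), giving (6, 13).
Row's commitment gain: 13 − 6 = 7.

7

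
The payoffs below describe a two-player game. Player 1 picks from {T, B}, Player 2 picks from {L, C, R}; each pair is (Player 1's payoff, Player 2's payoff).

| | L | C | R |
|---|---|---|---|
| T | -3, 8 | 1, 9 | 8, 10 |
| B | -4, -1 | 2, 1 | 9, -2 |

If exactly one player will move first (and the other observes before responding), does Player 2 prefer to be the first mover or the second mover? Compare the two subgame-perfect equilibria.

If Player 1 leads: Player 2's best replies are T→R, B→C; Player 1's induced payoffs 8, 2; outcome (T, R), payoffs (8, 10).
If Player 2 leads: Player 1's best replies are L→T, C→B, R→B; Player 2's induced payoffs 8, 1, -2; outcome (T, L), payoffs (-3, 8).
Player 2 gets 8 moving first and 10 moving second, so Player 2 prefers to move second.

second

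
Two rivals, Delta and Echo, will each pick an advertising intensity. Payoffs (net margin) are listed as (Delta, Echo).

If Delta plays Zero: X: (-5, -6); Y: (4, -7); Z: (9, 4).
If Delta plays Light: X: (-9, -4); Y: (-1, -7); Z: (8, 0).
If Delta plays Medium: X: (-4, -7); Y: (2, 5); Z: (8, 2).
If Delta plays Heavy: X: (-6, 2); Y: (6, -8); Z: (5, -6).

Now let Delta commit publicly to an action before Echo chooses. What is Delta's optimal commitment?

Echo best-responds to each possible Delta move:
- Zero → Echo plays Z (best of -6, -7, 4); Delta gets 9.
- Light → Echo plays Z (best of -4, -7, 0); Delta gets 8.
- Medium → Echo plays Y (best of -7, 5, 2); Delta gets 2.
- Heavy → Echo plays X (best of 2, -8, -6); Delta gets -6.
Maximizing over 9, 8, 2, -6, Delta chooses Zero. Subgame-perfect outcome: (Zero, Z) with payoffs (9, 4).

Zero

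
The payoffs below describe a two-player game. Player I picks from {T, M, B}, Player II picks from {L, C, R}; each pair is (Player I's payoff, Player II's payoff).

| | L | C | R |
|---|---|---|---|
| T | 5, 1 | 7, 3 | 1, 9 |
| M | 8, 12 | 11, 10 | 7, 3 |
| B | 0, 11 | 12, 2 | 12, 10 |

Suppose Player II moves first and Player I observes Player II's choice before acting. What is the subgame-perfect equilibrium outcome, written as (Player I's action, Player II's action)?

Player I best-responds to each possible Player II move:
- L → Player I plays M (best of 5, 8, 0); Player II gets 12.
- C → Player I plays B (best of 7, 11, 12); Player II gets 2.
- R → Player I plays B (best of 1, 7, 12); Player II gets 10.
Player II's induced payoffs are 12, 2, 10, so Player II commits to L. Subgame-perfect outcome: (M, L) with payoffs (8, 12).

(M, L)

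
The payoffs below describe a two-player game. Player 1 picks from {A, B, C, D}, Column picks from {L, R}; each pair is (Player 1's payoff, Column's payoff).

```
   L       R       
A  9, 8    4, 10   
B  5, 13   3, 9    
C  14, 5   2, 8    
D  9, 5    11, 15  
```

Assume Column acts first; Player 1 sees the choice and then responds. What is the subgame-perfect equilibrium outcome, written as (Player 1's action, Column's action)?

Player 1 best-responds to each possible Column move:
- L: BR = C, leader payoff 5.
- R: BR = D, leader payoff 15.
Column's induced payoffs are 5, 15, so Column commits to R. Subgame-perfect outcome: (D, R) with payoffs (11, 15).

(D, R)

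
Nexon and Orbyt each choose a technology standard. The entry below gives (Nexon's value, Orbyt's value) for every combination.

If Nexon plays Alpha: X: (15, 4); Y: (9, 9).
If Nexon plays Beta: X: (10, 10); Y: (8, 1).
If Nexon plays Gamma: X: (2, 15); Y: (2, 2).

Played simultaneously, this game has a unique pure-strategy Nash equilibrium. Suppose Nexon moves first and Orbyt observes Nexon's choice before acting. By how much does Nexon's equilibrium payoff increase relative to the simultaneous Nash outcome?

1

Work backward from Orbyt's decision.
- Alpha: Orbyt compares 4, 9 and picks Y; Nexon would get 9.
- Beta: Orbyt compares 10, 1 and picks X; Nexon would get 10.
- Gamma: Orbyt compares 15, 2 and picks X; Nexon would get 2.
Nexon's induced payoffs are 9, 10, 2, so Nexon commits to Beta. Subgame-perfect outcome: (Beta, X) with payoffs (10, 10).
For the simultaneous game, intersect best replies.
Nexon's best replies: X→Alpha; Y→Alpha.
Orbyt's best replies: Alpha→Y; Beta→X; Gamma→X.
The unique mutual best reply is (Alpha, Y), giving (9, 9).
Nexon's commitment gain: 10 − 9 = 1.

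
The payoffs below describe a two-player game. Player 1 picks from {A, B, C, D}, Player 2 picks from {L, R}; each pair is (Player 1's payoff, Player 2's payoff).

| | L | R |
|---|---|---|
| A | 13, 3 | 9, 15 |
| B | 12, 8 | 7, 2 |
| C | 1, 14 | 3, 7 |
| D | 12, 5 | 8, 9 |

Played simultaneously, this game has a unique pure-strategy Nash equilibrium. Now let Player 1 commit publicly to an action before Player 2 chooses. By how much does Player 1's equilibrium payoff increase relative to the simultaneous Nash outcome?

3

Backward induction with Player 1 moving first.
- A → Player 2 plays R (best of 3, 15); Player 1 gets 9.
- B → Player 2 plays L (best of 8, 2); Player 1 gets 12.
- C → Player 2 plays L (best of 14, 7); Player 1 gets 1.
- D → Player 2 plays R (best of 5, 9); Player 1 gets 8.
Among 9, 12, 1, 8, the best is 12 at B. Subgame-perfect outcome: (B, L) with payoffs (12, 8).
For the simultaneous game, intersect best replies.
Player 1's best replies: L→A; R→A.
Player 2's best replies: A→R; B→L; C→L; D→R.
Only (A, R) has each player best-responding; Nash payoffs (9, 15).
Player 1's commitment gain: 12 − 9 = 3.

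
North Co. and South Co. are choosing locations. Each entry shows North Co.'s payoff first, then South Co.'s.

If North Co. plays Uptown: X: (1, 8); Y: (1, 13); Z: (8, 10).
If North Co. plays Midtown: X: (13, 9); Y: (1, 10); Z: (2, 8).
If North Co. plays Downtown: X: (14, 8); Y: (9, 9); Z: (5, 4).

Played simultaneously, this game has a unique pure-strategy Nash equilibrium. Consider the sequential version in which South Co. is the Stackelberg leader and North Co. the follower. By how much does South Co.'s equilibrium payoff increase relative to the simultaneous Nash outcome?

1

Backward induction with South Co. moving first.
- X: North Co. compares 1, 13, 14 and picks Downtown; South Co. would get 8.
- Y: North Co. compares 1, 1, 9 and picks Downtown; South Co. would get 9.
- Z: North Co. compares 8, 2, 5 and picks Uptown; South Co. would get 10.
Maximizing over 8, 9, 10, South Co. chooses Z. Subgame-perfect outcome: (Uptown, Z) with payoffs (8, 10).
Under simultaneous play:
North Co.'s best replies: X→Downtown; Y→Downtown; Z→Uptown.
South Co.'s best replies: Uptown→Y; Midtown→Y; Downtown→Y.
Only (Downtown, Y) has each player best-responding; Nash payoffs (9, 9).
South Co.'s commitment gain: 10 − 9 = 1.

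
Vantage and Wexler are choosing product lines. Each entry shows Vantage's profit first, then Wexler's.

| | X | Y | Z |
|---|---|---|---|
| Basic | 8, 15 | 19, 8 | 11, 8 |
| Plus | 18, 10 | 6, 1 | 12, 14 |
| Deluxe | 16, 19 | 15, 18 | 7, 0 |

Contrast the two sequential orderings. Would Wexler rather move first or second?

If Vantage leads: Wexler's best replies are Basic→X, Plus→Z, Deluxe→X; Vantage's induced payoffs 8, 12, 16; outcome (Deluxe, X), payoffs (16, 19).
If Wexler leads: Vantage's best replies are X→Plus, Y→Basic, Z→Plus; Wexler's induced payoffs 10, 8, 14; outcome (Plus, Z), payoffs (12, 14).
Wexler gets 14 moving first and 19 moving second, so Wexler prefers to move second.

second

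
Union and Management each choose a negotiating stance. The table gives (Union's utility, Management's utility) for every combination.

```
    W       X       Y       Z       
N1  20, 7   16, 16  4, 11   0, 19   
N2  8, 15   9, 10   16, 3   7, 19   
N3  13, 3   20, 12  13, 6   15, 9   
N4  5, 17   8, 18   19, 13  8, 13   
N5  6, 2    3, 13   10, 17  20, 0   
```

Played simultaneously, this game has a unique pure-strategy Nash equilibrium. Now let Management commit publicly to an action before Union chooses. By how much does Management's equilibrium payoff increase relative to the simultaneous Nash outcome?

1

Union best-responds to each possible Management move:
- W: Union compares 20, 8, 13, 5, 6 and picks N1; Management would get 7.
- X: Union compares 16, 9, 20, 8, 3 and picks N3; Management would get 12.
- Y: Union compares 4, 16, 13, 19, 10 and picks N4; Management would get 13.
- Z: Union compares 0, 7, 15, 8, 20 and picks N5; Management would get 0.
Management's induced payoffs are 7, 12, 13, 0, so Management commits to Y. Subgame-perfect outcome: (N4, Y) with payoffs (19, 13).
Now find the simultaneous Nash equilibrium.
Union's best replies: W→N1; X→N3; Y→N4; Z→N5.
Management's best replies: N1→Z; N2→Z; N3→X; N4→X; N5→Y.
Only (N3, X) has each player best-responding; Nash payoffs (20, 12).
Management's commitment gain: 13 − 12 = 1.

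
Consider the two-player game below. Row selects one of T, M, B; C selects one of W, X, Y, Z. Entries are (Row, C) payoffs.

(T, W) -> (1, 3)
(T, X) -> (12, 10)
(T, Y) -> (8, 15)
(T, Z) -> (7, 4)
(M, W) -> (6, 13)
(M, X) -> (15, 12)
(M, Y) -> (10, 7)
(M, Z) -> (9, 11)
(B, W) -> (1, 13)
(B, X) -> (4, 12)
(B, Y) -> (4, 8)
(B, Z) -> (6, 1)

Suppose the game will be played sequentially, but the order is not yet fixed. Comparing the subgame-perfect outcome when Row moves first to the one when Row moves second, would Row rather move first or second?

first

If Row leads: C's best replies are T→Y, M→W, B→W; Row's induced payoffs 8, 6, 1; outcome (T, Y), payoffs (8, 15).
If C leads: Row's best replies are W→M, X→M, Y→M, Z→M; C's induced payoffs 13, 12, 7, 11; outcome (M, W), payoffs (6, 13).
Row gets 8 moving first and 6 moving second, so Row prefers to move first.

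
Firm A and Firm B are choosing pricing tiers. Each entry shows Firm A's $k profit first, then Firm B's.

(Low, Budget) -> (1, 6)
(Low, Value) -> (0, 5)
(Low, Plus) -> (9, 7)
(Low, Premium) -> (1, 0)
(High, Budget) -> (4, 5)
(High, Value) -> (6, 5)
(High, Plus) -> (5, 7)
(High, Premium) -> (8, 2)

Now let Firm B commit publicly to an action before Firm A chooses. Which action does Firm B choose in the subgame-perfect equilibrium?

Plus

Firm A best-responds to each possible Firm B move:
- Budget → Firm A plays High (best of 1, 4); Firm B gets 5.
- Value → Firm A plays High (best of 0, 6); Firm B gets 5.
- Plus → Firm A plays Low (best of 9, 5); Firm B gets 7.
- Premium → Firm A plays High (best of 1, 8); Firm B gets 2.
Firm B's induced payoffs are 5, 5, 7, 2, so Firm B commits to Plus. Subgame-perfect outcome: (Low, Plus) with payoffs (9, 7).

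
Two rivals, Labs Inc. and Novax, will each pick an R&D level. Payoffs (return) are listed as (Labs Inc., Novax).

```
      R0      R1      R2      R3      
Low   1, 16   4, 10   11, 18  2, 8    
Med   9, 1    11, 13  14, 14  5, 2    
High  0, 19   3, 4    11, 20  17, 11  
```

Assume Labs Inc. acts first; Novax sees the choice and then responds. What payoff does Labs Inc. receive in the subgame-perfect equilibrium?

14

Novax best-responds to each possible Labs Inc. move:
- Low: Novax compares 16, 10, 18, 8 and picks R2; Labs Inc. would get 11.
- Med: Novax compares 1, 13, 14, 2 and picks R2; Labs Inc. would get 14.
- High: Novax compares 19, 4, 20, 11 and picks R2; Labs Inc. would get 11.
Maximizing over 11, 14, 11, Labs Inc. chooses Med. Subgame-perfect outcome: (Med, R2) with payoffs (14, 14).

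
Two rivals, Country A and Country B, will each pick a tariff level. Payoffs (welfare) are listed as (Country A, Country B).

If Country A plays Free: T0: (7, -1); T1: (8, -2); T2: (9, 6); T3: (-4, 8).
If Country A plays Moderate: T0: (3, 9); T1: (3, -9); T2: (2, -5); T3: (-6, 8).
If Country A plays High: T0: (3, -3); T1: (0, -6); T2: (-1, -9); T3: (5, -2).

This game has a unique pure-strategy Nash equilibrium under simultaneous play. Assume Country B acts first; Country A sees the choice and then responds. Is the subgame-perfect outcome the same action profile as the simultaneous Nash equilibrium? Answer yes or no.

Solve by backward induction (Country B leads).
- T0: BR = Free, leader payoff -1.
- T1: BR = Free, leader payoff -2.
- T2: BR = Free, leader payoff 6.
- T3: BR = High, leader payoff -2.
Among -1, -2, 6, -2, the best is 6 at T2. Subgame-perfect outcome: (Free, T2) with payoffs (9, 6).
Under simultaneous play:
Country A's best replies: T0→Free; T1→Free; T2→Free; T3→High.
Country B's best replies: Free→T3; Moderate→T0; High→T3.
The unique mutual best reply is (High, T3), giving (5, -2).
Sequential outcome (Free, T2) differs from the Nash profile (High, T3).

no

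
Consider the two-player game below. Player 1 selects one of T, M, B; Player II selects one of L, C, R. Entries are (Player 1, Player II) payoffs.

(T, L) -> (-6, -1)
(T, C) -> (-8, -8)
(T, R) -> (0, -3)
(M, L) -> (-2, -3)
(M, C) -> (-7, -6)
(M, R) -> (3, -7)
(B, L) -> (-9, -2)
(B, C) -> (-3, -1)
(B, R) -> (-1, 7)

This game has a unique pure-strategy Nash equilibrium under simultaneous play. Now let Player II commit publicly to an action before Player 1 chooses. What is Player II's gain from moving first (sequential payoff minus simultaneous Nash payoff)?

Solve by backward induction (Player II leads).
- L: Player 1 compares -6, -2, -9 and picks M; Player II would get -3.
- C: Player 1 compares -8, -7, -3 and picks B; Player II would get -1.
- R: Player 1 compares 0, 3, -1 and picks M; Player II would get -7.
Among -3, -1, -7, the best is -1 at C. Subgame-perfect outcome: (B, C) with payoffs (-3, -1).
Now find the simultaneous Nash equilibrium.
Player 1's best replies: L→M; C→B; R→M.
Player II's best replies: T→L; M→L; B→R.
The unique mutual best reply is (M, L), giving (-2, -3).
Player II's commitment gain: -1 − -3 = 2.

2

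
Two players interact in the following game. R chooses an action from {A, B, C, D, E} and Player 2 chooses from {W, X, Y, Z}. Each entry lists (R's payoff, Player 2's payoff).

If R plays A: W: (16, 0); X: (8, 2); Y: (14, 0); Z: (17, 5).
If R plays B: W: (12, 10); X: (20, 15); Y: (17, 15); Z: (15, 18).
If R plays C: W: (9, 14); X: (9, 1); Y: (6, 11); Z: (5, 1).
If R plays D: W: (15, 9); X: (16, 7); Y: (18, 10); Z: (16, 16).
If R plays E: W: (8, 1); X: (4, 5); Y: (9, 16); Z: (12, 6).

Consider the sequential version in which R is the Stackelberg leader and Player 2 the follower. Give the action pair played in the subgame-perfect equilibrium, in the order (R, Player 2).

(A, Z)

Solve by backward induction (R leads).
- A → Player 2 plays Z (best of 0, 2, 0, 5); R gets 17.
- B → Player 2 plays Z (best of 10, 15, 15, 18); R gets 15.
- C → Player 2 plays W (best of 14, 1, 11, 1); R gets 9.
- D → Player 2 plays Z (best of 9, 7, 10, 16); R gets 16.
- E → Player 2 plays Y (best of 1, 5, 16, 6); R gets 9.
Maximizing over 17, 15, 9, 16, 9, R chooses A. Subgame-perfect outcome: (A, Z) with payoffs (17, 5).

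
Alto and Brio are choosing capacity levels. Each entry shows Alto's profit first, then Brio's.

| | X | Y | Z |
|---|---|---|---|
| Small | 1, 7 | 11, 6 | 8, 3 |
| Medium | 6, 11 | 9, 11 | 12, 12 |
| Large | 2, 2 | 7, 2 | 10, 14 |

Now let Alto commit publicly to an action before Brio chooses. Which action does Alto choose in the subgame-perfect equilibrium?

Medium

Solve by backward induction (Alto leads).
- Small: BR = X, leader payoff 1.
- Medium: BR = Z, leader payoff 12.
- Large: BR = Z, leader payoff 10.
Maximizing over 1, 12, 10, Alto chooses Medium. Subgame-perfect outcome: (Medium, Z) with payoffs (12, 12).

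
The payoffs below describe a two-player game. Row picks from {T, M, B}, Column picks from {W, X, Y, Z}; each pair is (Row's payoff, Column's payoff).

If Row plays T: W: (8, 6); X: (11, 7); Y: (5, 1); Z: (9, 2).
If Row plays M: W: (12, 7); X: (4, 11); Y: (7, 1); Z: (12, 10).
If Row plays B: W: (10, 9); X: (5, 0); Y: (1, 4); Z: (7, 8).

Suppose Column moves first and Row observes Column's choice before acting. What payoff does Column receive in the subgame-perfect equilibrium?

10

Row best-responds to each possible Column move:
- W → Row plays M (best of 8, 12, 10); Column gets 7.
- X → Row plays T (best of 11, 4, 5); Column gets 7.
- Y → Row plays M (best of 5, 7, 1); Column gets 1.
- Z → Row plays M (best of 9, 12, 7); Column gets 10.
Among 7, 7, 1, 10, the best is 10 at Z. Subgame-perfect outcome: (M, Z) with payoffs (12, 10).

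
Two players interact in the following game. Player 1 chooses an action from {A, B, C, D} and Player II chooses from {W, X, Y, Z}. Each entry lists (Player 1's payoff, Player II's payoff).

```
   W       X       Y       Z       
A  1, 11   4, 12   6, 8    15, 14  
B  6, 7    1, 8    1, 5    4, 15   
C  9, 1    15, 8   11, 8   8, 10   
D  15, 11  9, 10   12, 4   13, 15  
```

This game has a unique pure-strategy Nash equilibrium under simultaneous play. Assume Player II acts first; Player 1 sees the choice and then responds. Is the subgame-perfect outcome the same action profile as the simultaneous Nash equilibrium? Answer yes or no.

yes

Backward induction with Player II moving first.
- W → Player 1 plays D (best of 1, 6, 9, 15); Player II gets 11.
- X → Player 1 plays C (best of 4, 1, 15, 9); Player II gets 8.
- Y → Player 1 plays D (best of 6, 1, 11, 12); Player II gets 4.
- Z → Player 1 plays A (best of 15, 4, 8, 13); Player II gets 14.
Among 11, 8, 4, 14, the best is 14 at Z. Subgame-perfect outcome: (A, Z) with payoffs (15, 14).
Now find the simultaneous Nash equilibrium.
Player 1's best replies: W→D; X→C; Y→D; Z→A.
Player II's best replies: A→Z; B→Z; C→Z; D→Z.
The unique mutual best reply is (A, Z), giving (15, 14).
Sequential outcome (A, Z) coincides with the Nash profile (A, Z).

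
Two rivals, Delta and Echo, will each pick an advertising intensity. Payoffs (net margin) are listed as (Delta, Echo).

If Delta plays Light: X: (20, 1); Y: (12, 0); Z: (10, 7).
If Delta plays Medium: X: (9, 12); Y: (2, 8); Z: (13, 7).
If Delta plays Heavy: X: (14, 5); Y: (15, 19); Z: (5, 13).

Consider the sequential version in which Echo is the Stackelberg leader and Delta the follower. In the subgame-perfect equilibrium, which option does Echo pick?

Y

Solve by backward induction (Echo leads).
- X: Delta compares 20, 9, 14 and picks Light; Echo would get 1.
- Y: Delta compares 12, 2, 15 and picks Heavy; Echo would get 19.
- Z: Delta compares 10, 13, 5 and picks Medium; Echo would get 7.
Maximizing over 1, 19, 7, Echo chooses Y. Subgame-perfect outcome: (Heavy, Y) with payoffs (15, 19).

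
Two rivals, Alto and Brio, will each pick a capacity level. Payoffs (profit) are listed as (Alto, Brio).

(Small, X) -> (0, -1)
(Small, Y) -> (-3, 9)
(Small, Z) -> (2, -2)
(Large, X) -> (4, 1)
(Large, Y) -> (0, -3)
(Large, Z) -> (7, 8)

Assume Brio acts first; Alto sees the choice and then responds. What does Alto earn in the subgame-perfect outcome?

7

Backward induction with Brio moving first.
- X → Alto plays Large (best of 0, 4); Brio gets 1.
- Y → Alto plays Large (best of -3, 0); Brio gets -3.
- Z → Alto plays Large (best of 2, 7); Brio gets 8.
Among 1, -3, 8, the best is 8 at Z. Subgame-perfect outcome: (Large, Z) with payoffs (7, 8).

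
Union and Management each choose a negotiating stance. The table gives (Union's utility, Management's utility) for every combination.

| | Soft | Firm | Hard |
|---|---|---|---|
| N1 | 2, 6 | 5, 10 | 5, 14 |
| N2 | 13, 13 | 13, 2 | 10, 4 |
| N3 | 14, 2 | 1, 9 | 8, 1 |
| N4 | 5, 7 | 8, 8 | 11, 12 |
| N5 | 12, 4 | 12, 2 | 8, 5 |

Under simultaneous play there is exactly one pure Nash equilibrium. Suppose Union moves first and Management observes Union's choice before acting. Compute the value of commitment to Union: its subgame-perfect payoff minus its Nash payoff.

Backward induction with Union moving first.
- N1: Management compares 6, 10, 14 and picks Hard; Union would get 5.
- N2: Management compares 13, 2, 4 and picks Soft; Union would get 13.
- N3: Management compares 2, 9, 1 and picks Firm; Union would get 1.
- N4: Management compares 7, 8, 12 and picks Hard; Union would get 11.
- N5: Management compares 4, 2, 5 and picks Hard; Union would get 8.
Maximizing over 5, 13, 1, 11, 8, Union chooses N2. Subgame-perfect outcome: (N2, Soft) with payoffs (13, 13).
Now find the simultaneous Nash equilibrium.
Union's best replies: Soft→N3; Firm→N2; Hard→N4.
Management's best replies: N1→Hard; N2→Soft; N3→Firm; N4→Hard; N5→Hard.
The unique mutual best reply is (N4, Hard), giving (11, 12).
Union's commitment gain: 13 − 11 = 2.

2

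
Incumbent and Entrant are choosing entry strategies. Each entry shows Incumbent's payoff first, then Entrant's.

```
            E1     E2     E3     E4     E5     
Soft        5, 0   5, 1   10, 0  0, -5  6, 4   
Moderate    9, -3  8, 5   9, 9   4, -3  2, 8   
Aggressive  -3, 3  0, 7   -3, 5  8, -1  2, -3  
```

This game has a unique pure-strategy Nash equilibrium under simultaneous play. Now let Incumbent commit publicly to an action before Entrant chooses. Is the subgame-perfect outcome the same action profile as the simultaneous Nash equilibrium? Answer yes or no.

no

Work backward from Entrant's decision.
- Soft: BR = E5, leader payoff 6.
- Moderate: BR = E3, leader payoff 9.
- Aggressive: BR = E2, leader payoff 0.
Maximizing over 6, 9, 0, Incumbent chooses Moderate. Subgame-perfect outcome: (Moderate, E3) with payoffs (9, 9).
Under simultaneous play:
Incumbent's best replies: E1→Moderate; E2→Moderate; E3→Soft; E4→Aggressive; E5→Soft.
Entrant's best replies: Soft→E5; Moderate→E3; Aggressive→E2.
Only (Soft, E5) has each player best-responding; Nash payoffs (6, 4).
Sequential outcome (Moderate, E3) differs from the Nash profile (Soft, E5).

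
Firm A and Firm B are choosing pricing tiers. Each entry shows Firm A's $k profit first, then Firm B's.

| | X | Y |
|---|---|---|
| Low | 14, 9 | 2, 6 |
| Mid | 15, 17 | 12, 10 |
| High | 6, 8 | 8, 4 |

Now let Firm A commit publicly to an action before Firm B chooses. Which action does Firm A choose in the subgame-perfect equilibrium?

Mid

Firm B best-responds to each possible Firm A move:
- Low → Firm B plays X (best of 9, 6); Firm A gets 14.
- Mid → Firm B plays X (best of 17, 10); Firm A gets 15.
- High → Firm B plays X (best of 8, 4); Firm A gets 6.
Among 14, 15, 6, the best is 15 at Mid. Subgame-perfect outcome: (Mid, X) with payoffs (15, 17).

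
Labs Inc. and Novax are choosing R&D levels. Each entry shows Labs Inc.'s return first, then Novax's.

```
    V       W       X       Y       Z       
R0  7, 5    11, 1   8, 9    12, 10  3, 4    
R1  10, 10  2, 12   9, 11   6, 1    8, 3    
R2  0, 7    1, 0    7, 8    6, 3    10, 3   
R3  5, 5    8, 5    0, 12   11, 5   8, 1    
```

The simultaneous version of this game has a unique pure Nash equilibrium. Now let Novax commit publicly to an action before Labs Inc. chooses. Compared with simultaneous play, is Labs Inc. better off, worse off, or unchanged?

Solve by backward induction (Novax leads).
- V → Labs Inc. plays R1 (best of 7, 10, 0, 5); Novax gets 10.
- W → Labs Inc. plays R0 (best of 11, 2, 1, 8); Novax gets 1.
- X → Labs Inc. plays R1 (best of 8, 9, 7, 0); Novax gets 11.
- Y → Labs Inc. plays R0 (best of 12, 6, 6, 11); Novax gets 10.
- Z → Labs Inc. plays R2 (best of 3, 8, 10, 8); Novax gets 3.
Among 10, 1, 11, 10, 3, the best is 11 at X. Subgame-perfect outcome: (R1, X) with payoffs (9, 11).
For the simultaneous game, intersect best replies.
Labs Inc.'s best replies: V→R1; W→R0; X→R1; Y→R0; Z→R2.
Novax's best replies: R0→Y; R1→W; R2→X; R3→X.
The unique mutual best reply is (R0, Y), giving (12, 10).
Labs Inc. earns 9 sequentially versus 12 at the Nash outcome: worse off.

worse off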